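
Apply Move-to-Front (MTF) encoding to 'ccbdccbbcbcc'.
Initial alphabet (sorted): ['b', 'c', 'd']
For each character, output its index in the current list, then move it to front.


MTF encoding:
'c': index 1 in ['b', 'c', 'd'] -> ['c', 'b', 'd']
'c': index 0 in ['c', 'b', 'd'] -> ['c', 'b', 'd']
'b': index 1 in ['c', 'b', 'd'] -> ['b', 'c', 'd']
'd': index 2 in ['b', 'c', 'd'] -> ['d', 'b', 'c']
'c': index 2 in ['d', 'b', 'c'] -> ['c', 'd', 'b']
'c': index 0 in ['c', 'd', 'b'] -> ['c', 'd', 'b']
'b': index 2 in ['c', 'd', 'b'] -> ['b', 'c', 'd']
'b': index 0 in ['b', 'c', 'd'] -> ['b', 'c', 'd']
'c': index 1 in ['b', 'c', 'd'] -> ['c', 'b', 'd']
'b': index 1 in ['c', 'b', 'd'] -> ['b', 'c', 'd']
'c': index 1 in ['b', 'c', 'd'] -> ['c', 'b', 'd']
'c': index 0 in ['c', 'b', 'd'] -> ['c', 'b', 'd']


Output: [1, 0, 1, 2, 2, 0, 2, 0, 1, 1, 1, 0]


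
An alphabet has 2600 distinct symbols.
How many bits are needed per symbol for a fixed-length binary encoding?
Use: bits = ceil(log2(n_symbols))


log2(2600) = 11.3443
Bracket: 2^11 = 2048 < 2600 <= 2^12 = 4096
So ceil(log2(2600)) = 12

bits = ceil(log2(2600)) = ceil(11.3443) = 12 bits


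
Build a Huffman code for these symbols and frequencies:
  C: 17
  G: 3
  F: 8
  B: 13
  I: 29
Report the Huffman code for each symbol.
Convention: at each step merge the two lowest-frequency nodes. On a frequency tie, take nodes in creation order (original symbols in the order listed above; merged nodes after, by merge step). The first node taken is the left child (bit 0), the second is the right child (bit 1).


Huffman tree construction:
Step 1: Merge G(3) + F(8) = 11
Step 2: Merge (G+F)(11) + B(13) = 24
Step 3: Merge C(17) + ((G+F)+B)(24) = 41
Step 4: Merge I(29) + (C+((G+F)+B))(41) = 70
Read each symbol's code off the tree from the root (left child = 0, right child = 1).

Codes:
  C: 10 (length 2)
  G: 1100 (length 4)
  F: 1101 (length 4)
  B: 111 (length 3)
  I: 0 (length 1)
Average code length: 146/70 = 2.0857 bits/symbol


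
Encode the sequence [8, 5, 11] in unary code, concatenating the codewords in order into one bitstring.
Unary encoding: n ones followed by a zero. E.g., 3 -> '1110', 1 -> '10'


Encode each number as n ones followed by a terminating 0:
  8 -> 111111110 (9 bits)
  5 -> 111110 (6 bits)
  11 -> 111111111110 (12 bits)
Total length = 9 + 6 + 12 = 27 bits.

Unary([8, 5, 11]) = 111111110111110111111111110 (27 bits)


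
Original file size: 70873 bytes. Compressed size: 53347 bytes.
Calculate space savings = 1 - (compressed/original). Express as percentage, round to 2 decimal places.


ratio = compressed/original = 53347/70873 = 0.752713
savings = 1 - ratio = 1 - 0.752713 = 0.247287
as a percentage: 0.247287 * 100 = 24.73%

Space savings = 1 - 53347/70873 = 24.73%


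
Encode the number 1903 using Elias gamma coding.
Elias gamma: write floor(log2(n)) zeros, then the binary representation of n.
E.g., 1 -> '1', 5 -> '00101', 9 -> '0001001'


num_bits = floor(log2(1903)) + 1 = 11
leading_zeros = num_bits - 1 = 10
binary(1903) = 11101101111

Elias gamma(1903) = '0000000000' + '11101101111' = 000000000011101101111 (21 bits)


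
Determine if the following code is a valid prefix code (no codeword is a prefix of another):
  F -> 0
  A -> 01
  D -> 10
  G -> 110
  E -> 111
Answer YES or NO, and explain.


Checking each pair (does one codeword prefix another?):
  F='0' vs A='01': prefix -- VIOLATION

NO -- this is NOT a valid prefix code. F (0) is a prefix of A (01).


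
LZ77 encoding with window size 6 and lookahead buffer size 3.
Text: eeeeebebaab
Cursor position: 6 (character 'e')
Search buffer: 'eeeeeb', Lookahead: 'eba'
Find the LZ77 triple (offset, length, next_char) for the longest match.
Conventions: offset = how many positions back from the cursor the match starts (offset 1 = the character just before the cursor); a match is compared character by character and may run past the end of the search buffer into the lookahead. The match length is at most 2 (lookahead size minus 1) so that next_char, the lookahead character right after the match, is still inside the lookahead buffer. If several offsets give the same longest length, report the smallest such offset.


Try each offset into the search buffer:
  offset=1 (pos 5, char 'b'): match length 0
  offset=2 (pos 4, char 'e'): match length 2
  offset=3 (pos 3, char 'e'): match length 1
  offset=4 (pos 2, char 'e'): match length 1
  offset=5 (pos 1, char 'e'): match length 1
  offset=6 (pos 0, char 'e'): match length 1
Longest match has length 2 at offset 2.
next_char = character at position 6 + 2 = 8 -> 'a'

Best match: offset=2, length=2 (matching 'eb' starting at position 4)
LZ77 triple: (2, 2, 'a')


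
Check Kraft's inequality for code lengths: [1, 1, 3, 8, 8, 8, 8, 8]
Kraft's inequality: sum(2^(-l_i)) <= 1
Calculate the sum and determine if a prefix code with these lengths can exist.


Sum = 2^(-1) + 2^(-1) + 2^(-3) + 2^(-8) + 2^(-8) + 2^(-8) + 2^(-8) + 2^(-8)
    = 0.5 + 0.5 + 0.125 + 0.00390625 + 0.00390625 + 0.00390625 + 0.00390625 + 0.00390625
    = 293/256 = 1.14453125
Since 1.14453125 > 1, Kraft's inequality is NOT satisfied.
A prefix code with these lengths CANNOT exist.

Kraft sum = 1.14453125. Not satisfied.


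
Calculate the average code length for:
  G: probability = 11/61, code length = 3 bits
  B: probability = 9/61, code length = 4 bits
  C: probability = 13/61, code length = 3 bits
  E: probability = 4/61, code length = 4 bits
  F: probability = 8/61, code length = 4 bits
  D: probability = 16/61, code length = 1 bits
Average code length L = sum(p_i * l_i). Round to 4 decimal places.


Weighted contributions p_i * l_i:
  G: (11/61) * 3 = 33/61
  B: (9/61) * 4 = 36/61
  C: (13/61) * 3 = 39/61
  E: (4/61) * 4 = 16/61
  F: (8/61) * 4 = 32/61
  D: (16/61) * 1 = 16/61
Sum = (33 + 36 + 39 + 16 + 32 + 16)/61 = 172/61

L = 172/61 = 2.8197 bits/symbol


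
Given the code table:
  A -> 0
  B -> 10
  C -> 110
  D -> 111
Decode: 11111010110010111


Decoding:
111 -> D
110 -> C
10 -> B
110 -> C
0 -> A
10 -> B
111 -> D


Result: DCBCABD


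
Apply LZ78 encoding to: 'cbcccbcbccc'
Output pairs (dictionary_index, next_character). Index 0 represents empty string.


LZ78 encoding steps:
Dictionary: {0: ''}
Step 1: w='' (idx 0), next='c' -> output (0, 'c'), add 'c' as idx 1
Step 2: w='' (idx 0), next='b' -> output (0, 'b'), add 'b' as idx 2
Step 3: w='c' (idx 1), next='c' -> output (1, 'c'), add 'cc' as idx 3
Step 4: w='c' (idx 1), next='b' -> output (1, 'b'), add 'cb' as idx 4
Step 5: w='cb' (idx 4), next='c' -> output (4, 'c'), add 'cbc' as idx 5
Step 6: w='cc' (idx 3), end of input -> output (3, '')


Encoded: [(0, 'c'), (0, 'b'), (1, 'c'), (1, 'b'), (4, 'c'), (3, '')]


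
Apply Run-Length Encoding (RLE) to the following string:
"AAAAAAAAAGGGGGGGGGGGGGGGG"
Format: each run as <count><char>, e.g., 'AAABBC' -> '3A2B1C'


Scanning runs left to right:
  i=0: run of 'A' x 9 -> '9A'
  i=9: run of 'G' x 16 -> '16G'

RLE = 9A16G


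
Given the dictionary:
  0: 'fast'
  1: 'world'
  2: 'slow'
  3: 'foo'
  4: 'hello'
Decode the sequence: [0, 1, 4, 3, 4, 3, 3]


Look up each index in the dictionary:
  0 -> 'fast'
  1 -> 'world'
  4 -> 'hello'
  3 -> 'foo'
  4 -> 'hello'
  3 -> 'foo'
  3 -> 'foo'

Decoded: "fast world hello foo hello foo foo"


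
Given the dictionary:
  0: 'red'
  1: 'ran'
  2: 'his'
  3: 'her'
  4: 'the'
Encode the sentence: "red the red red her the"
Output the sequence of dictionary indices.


Look up each word in the dictionary:
  'red' -> 0
  'the' -> 4
  'red' -> 0
  'red' -> 0
  'her' -> 3
  'the' -> 4

Encoded: [0, 4, 0, 0, 3, 4]


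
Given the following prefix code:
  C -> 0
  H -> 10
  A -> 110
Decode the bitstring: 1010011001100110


Decoding step by step:
Bits 10 -> H
Bits 10 -> H
Bits 0 -> C
Bits 110 -> A
Bits 0 -> C
Bits 110 -> A
Bits 0 -> C
Bits 110 -> A


Decoded message: HHCACACA


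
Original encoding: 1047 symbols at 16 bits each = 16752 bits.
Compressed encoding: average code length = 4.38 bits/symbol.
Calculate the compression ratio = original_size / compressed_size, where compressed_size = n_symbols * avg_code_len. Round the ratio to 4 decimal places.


original_size = n_symbols * orig_bits = 1047 * 16 = 16752 bits
compressed_size = n_symbols * avg_code_len = 1047 * 4.38 = 4585.86 bits
ratio = original_size / compressed_size = 16752 / 4585.86 = 3.653

Compression ratio = 3.653


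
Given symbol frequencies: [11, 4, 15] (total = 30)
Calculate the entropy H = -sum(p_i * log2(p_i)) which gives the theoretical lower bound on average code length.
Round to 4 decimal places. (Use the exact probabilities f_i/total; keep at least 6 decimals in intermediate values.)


Per-symbol terms -p_i * log2(p_i) with p_i = f_i/30:
  p = 11/30 = 0.366667: log2(p) = -1.447459, -p*log2(p) = 0.530735
  p = 4/30 = 0.133333: log2(p) = -2.906891, -p*log2(p) = 0.387585
  p = 15/30 = 0.500000: log2(p) = -1.000000, -p*log2(p) = 0.500000
H = 0.530735 + 0.387585 + 0.500000 = 1.418320

H = 1.4183 bits/symbol


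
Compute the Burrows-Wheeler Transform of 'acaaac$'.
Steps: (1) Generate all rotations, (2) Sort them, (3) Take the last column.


Rotations (sorted):
  0: $acaaac -> last char: c
  1: aaac$ac -> last char: c
  2: aac$aca -> last char: a
  3: ac$acaa -> last char: a
  4: acaaac$ -> last char: $
  5: c$acaaa -> last char: a
  6: caaac$a -> last char: a


BWT = ccaa$aa


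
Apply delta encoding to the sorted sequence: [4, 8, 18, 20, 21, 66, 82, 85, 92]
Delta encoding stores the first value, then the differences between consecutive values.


First value: 4
Deltas:
  8 - 4 = 4
  18 - 8 = 10
  20 - 18 = 2
  21 - 20 = 1
  66 - 21 = 45
  82 - 66 = 16
  85 - 82 = 3
  92 - 85 = 7


Delta encoded: [4, 4, 10, 2, 1, 45, 16, 3, 7]


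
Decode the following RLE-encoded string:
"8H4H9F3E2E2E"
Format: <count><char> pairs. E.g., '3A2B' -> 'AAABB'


Expanding each <count><char> pair:
  8H -> 'HHHHHHHH'
  4H -> 'HHHH'
  9F -> 'FFFFFFFFF'
  3E -> 'EEE'
  2E -> 'EE'
  2E -> 'EE'

Decoded = HHHHHHHHHHHHFFFFFFFFFEEEEEEE


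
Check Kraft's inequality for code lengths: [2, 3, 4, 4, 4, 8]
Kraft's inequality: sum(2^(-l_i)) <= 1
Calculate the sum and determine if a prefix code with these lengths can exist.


Sum = 2^(-2) + 2^(-3) + 2^(-4) + 2^(-4) + 2^(-4) + 2^(-8)
    = 0.25 + 0.125 + 0.0625 + 0.0625 + 0.0625 + 0.00390625
    = 145/256 = 0.56640625
Since 0.56640625 <= 1, Kraft's inequality IS satisfied.
A prefix code with these lengths CAN exist.

Kraft sum = 0.56640625. Satisfied.


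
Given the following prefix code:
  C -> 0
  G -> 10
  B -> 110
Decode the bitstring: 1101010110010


Decoding step by step:
Bits 110 -> B
Bits 10 -> G
Bits 10 -> G
Bits 110 -> B
Bits 0 -> C
Bits 10 -> G


Decoded message: BGGBCG


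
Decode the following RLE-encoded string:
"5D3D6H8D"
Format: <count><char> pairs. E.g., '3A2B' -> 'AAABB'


Expanding each <count><char> pair:
  5D -> 'DDDDD'
  3D -> 'DDD'
  6H -> 'HHHHHH'
  8D -> 'DDDDDDDD'

Decoded = DDDDDDDDHHHHHHDDDDDDDD


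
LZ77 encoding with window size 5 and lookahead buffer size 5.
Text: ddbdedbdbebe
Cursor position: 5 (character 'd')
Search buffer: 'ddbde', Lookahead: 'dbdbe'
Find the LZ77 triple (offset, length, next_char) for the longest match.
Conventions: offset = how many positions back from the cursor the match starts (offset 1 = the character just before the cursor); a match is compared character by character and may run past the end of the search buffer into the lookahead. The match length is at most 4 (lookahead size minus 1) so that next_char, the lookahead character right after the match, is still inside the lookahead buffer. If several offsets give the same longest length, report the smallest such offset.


Try each offset into the search buffer:
  offset=1 (pos 4, char 'e'): match length 0
  offset=2 (pos 3, char 'd'): match length 1
  offset=3 (pos 2, char 'b'): match length 0
  offset=4 (pos 1, char 'd'): match length 3
  offset=5 (pos 0, char 'd'): match length 1
Longest match has length 3 at offset 4.
next_char = character at position 5 + 3 = 8 -> 'b'

Best match: offset=4, length=3 (matching 'dbd' starting at position 1)
LZ77 triple: (4, 3, 'b')


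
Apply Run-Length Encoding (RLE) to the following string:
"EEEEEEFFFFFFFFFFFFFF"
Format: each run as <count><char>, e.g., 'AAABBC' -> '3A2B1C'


Scanning runs left to right:
  i=0: run of 'E' x 6 -> '6E'
  i=6: run of 'F' x 14 -> '14F'

RLE = 6E14F


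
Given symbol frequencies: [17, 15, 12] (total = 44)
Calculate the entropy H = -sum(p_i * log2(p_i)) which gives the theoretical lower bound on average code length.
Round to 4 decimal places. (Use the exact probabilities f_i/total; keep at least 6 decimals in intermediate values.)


Per-symbol terms -p_i * log2(p_i) with p_i = f_i/44:
  p = 17/44 = 0.386364: log2(p) = -1.371969, -p*log2(p) = 0.530079
  p = 15/44 = 0.340909: log2(p) = -1.552541, -p*log2(p) = 0.529275
  p = 12/44 = 0.272727: log2(p) = -1.874469, -p*log2(p) = 0.511219
H = 0.530079 + 0.529275 + 0.511219 = 1.570573

H = 1.5706 bits/symbol


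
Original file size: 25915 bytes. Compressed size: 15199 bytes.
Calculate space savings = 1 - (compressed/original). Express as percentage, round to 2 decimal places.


ratio = compressed/original = 15199/25915 = 0.586494
savings = 1 - ratio = 1 - 0.586494 = 0.413506
as a percentage: 0.413506 * 100 = 41.35%

Space savings = 1 - 15199/25915 = 41.35%


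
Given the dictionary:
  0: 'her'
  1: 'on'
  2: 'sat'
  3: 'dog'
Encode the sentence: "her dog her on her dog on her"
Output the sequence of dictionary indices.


Look up each word in the dictionary:
  'her' -> 0
  'dog' -> 3
  'her' -> 0
  'on' -> 1
  'her' -> 0
  'dog' -> 3
  'on' -> 1
  'her' -> 0

Encoded: [0, 3, 0, 1, 0, 3, 1, 0]


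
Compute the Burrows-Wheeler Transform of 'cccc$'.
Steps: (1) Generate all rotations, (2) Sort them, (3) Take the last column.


Rotations (sorted):
  0: $cccc -> last char: c
  1: c$ccc -> last char: c
  2: cc$cc -> last char: c
  3: ccc$c -> last char: c
  4: cccc$ -> last char: $


BWT = cccc$


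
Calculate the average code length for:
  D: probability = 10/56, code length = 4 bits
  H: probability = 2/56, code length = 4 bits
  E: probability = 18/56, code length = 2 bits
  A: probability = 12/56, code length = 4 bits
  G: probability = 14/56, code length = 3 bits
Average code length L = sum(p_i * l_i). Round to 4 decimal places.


Weighted contributions p_i * l_i:
  D: (10/56) * 4 = 40/56
  H: (2/56) * 4 = 8/56
  E: (18/56) * 2 = 36/56
  A: (12/56) * 4 = 48/56
  G: (14/56) * 3 = 42/56
Sum = (40 + 8 + 36 + 48 + 42)/56 = 174/56

L = 174/56 = 3.1071 bits/symbol


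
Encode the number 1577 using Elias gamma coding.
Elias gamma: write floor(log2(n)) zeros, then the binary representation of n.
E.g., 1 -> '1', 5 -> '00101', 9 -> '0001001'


num_bits = floor(log2(1577)) + 1 = 11
leading_zeros = num_bits - 1 = 10
binary(1577) = 11000101001

Elias gamma(1577) = '0000000000' + '11000101001' = 000000000011000101001 (21 bits)


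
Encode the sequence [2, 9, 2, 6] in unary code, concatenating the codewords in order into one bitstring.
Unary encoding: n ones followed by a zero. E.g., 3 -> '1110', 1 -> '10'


Encode each number as n ones followed by a terminating 0:
  2 -> 110 (3 bits)
  9 -> 1111111110 (10 bits)
  2 -> 110 (3 bits)
  6 -> 1111110 (7 bits)
Total length = 3 + 10 + 3 + 7 = 23 bits.

Unary([2, 9, 2, 6]) = 11011111111101101111110 (23 bits)


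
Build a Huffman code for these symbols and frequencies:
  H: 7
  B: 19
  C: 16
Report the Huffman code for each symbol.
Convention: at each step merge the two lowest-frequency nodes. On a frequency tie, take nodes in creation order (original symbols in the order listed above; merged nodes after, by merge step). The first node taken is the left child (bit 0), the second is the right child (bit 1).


Huffman tree construction:
Step 1: Merge H(7) + C(16) = 23
Step 2: Merge B(19) + (H+C)(23) = 42
Read each symbol's code off the tree from the root (left child = 0, right child = 1).

Codes:
  H: 10 (length 2)
  B: 0 (length 1)
  C: 11 (length 2)
Average code length: 65/42 = 1.5476 bits/symbol


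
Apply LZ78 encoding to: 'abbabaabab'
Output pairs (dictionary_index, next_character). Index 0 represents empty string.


LZ78 encoding steps:
Dictionary: {0: ''}
Step 1: w='' (idx 0), next='a' -> output (0, 'a'), add 'a' as idx 1
Step 2: w='' (idx 0), next='b' -> output (0, 'b'), add 'b' as idx 2
Step 3: w='b' (idx 2), next='a' -> output (2, 'a'), add 'ba' as idx 3
Step 4: w='ba' (idx 3), next='a' -> output (3, 'a'), add 'baa' as idx 4
Step 5: w='ba' (idx 3), next='b' -> output (3, 'b'), add 'bab' as idx 5


Encoded: [(0, 'a'), (0, 'b'), (2, 'a'), (3, 'a'), (3, 'b')]


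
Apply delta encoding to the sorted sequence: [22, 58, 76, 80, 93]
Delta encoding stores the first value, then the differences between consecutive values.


First value: 22
Deltas:
  58 - 22 = 36
  76 - 58 = 18
  80 - 76 = 4
  93 - 80 = 13


Delta encoded: [22, 36, 18, 4, 13]


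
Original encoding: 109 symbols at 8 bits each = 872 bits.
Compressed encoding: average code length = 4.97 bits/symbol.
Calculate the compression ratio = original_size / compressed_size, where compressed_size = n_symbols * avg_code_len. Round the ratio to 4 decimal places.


original_size = n_symbols * orig_bits = 109 * 8 = 872 bits
compressed_size = n_symbols * avg_code_len = 109 * 4.97 = 541.73 bits
ratio = original_size / compressed_size = 872 / 541.73 = 1.6097

Compression ratio = 1.6097


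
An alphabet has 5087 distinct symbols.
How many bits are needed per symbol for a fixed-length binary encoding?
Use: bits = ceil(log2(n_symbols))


log2(5087) = 12.3126
Bracket: 2^12 = 4096 < 5087 <= 2^13 = 8192
So ceil(log2(5087)) = 13

bits = ceil(log2(5087)) = ceil(12.3126) = 13 bits


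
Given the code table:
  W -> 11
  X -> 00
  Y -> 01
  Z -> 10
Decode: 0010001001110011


Decoding:
00 -> X
10 -> Z
00 -> X
10 -> Z
01 -> Y
11 -> W
00 -> X
11 -> W


Result: XZXZYWXW


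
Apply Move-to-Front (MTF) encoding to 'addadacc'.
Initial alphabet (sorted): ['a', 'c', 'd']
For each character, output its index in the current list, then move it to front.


MTF encoding:
'a': index 0 in ['a', 'c', 'd'] -> ['a', 'c', 'd']
'd': index 2 in ['a', 'c', 'd'] -> ['d', 'a', 'c']
'd': index 0 in ['d', 'a', 'c'] -> ['d', 'a', 'c']
'a': index 1 in ['d', 'a', 'c'] -> ['a', 'd', 'c']
'd': index 1 in ['a', 'd', 'c'] -> ['d', 'a', 'c']
'a': index 1 in ['d', 'a', 'c'] -> ['a', 'd', 'c']
'c': index 2 in ['a', 'd', 'c'] -> ['c', 'a', 'd']
'c': index 0 in ['c', 'a', 'd'] -> ['c', 'a', 'd']


Output: [0, 2, 0, 1, 1, 1, 2, 0]


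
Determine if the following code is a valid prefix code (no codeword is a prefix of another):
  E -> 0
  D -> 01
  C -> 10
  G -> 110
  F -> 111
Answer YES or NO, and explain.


Checking each pair (does one codeword prefix another?):
  E='0' vs D='01': prefix -- VIOLATION

NO -- this is NOT a valid prefix code. E (0) is a prefix of D (01).


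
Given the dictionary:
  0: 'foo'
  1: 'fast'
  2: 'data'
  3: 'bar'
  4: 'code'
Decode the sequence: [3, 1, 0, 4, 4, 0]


Look up each index in the dictionary:
  3 -> 'bar'
  1 -> 'fast'
  0 -> 'foo'
  4 -> 'code'
  4 -> 'code'
  0 -> 'foo'

Decoded: "bar fast foo code code foo"


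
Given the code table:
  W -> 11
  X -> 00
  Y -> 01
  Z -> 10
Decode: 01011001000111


Decoding:
01 -> Y
01 -> Y
10 -> Z
01 -> Y
00 -> X
01 -> Y
11 -> W


Result: YYZYXYW


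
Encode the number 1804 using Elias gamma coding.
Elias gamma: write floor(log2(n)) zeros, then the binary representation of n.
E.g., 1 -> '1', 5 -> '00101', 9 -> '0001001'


num_bits = floor(log2(1804)) + 1 = 11
leading_zeros = num_bits - 1 = 10
binary(1804) = 11100001100

Elias gamma(1804) = '0000000000' + '11100001100' = 000000000011100001100 (21 bits)


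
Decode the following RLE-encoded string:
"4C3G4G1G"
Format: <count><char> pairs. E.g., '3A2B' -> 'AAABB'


Expanding each <count><char> pair:
  4C -> 'CCCC'
  3G -> 'GGG'
  4G -> 'GGGG'
  1G -> 'G'

Decoded = CCCCGGGGGGGG


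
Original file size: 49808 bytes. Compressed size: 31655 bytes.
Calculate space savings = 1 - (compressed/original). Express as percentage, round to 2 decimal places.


ratio = compressed/original = 31655/49808 = 0.63554
savings = 1 - ratio = 1 - 0.63554 = 0.36446
as a percentage: 0.36446 * 100 = 36.45%

Space savings = 1 - 31655/49808 = 36.45%


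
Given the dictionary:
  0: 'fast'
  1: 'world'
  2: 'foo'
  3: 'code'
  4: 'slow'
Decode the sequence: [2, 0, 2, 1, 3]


Look up each index in the dictionary:
  2 -> 'foo'
  0 -> 'fast'
  2 -> 'foo'
  1 -> 'world'
  3 -> 'code'

Decoded: "foo fast foo world code"


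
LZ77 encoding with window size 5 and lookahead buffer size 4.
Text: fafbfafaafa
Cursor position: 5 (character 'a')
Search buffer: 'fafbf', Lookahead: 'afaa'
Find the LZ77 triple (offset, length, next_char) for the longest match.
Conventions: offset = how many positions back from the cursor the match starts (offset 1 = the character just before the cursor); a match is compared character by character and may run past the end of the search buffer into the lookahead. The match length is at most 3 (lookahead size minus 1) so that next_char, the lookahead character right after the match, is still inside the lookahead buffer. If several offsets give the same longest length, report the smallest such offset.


Try each offset into the search buffer:
  offset=1 (pos 4, char 'f'): match length 0
  offset=2 (pos 3, char 'b'): match length 0
  offset=3 (pos 2, char 'f'): match length 0
  offset=4 (pos 1, char 'a'): match length 2
  offset=5 (pos 0, char 'f'): match length 0
Longest match has length 2 at offset 4.
next_char = character at position 5 + 2 = 7 -> 'a'

Best match: offset=4, length=2 (matching 'af' starting at position 1)
LZ77 triple: (4, 2, 'a')


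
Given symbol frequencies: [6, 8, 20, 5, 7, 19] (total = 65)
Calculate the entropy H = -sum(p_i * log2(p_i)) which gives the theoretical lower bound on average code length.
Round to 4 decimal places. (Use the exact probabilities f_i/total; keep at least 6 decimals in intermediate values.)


Per-symbol terms -p_i * log2(p_i) with p_i = f_i/65:
  p = 6/65 = 0.092308: log2(p) = -3.437405, -p*log2(p) = 0.317299
  p = 8/65 = 0.123077: log2(p) = -3.022368, -p*log2(p) = 0.371984
  p = 20/65 = 0.307692: log2(p) = -1.700440, -p*log2(p) = 0.523212
  p = 5/65 = 0.076923: log2(p) = -3.700440, -p*log2(p) = 0.284649
  p = 7/65 = 0.107692: log2(p) = -3.215013, -p*log2(p) = 0.346232
  p = 19/65 = 0.292308: log2(p) = -1.774440, -p*log2(p) = 0.518683
H = 0.317299 + 0.371984 + 0.523212 + 0.284649 + 0.346232 + 0.518683 = 2.362059

H = 2.3621 bits/symbol


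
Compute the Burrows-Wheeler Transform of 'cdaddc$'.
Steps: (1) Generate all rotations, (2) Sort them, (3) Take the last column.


Rotations (sorted):
  0: $cdaddc -> last char: c
  1: addc$cd -> last char: d
  2: c$cdadd -> last char: d
  3: cdaddc$ -> last char: $
  4: daddc$c -> last char: c
  5: dc$cdad -> last char: d
  6: ddc$cda -> last char: a


BWT = cdd$cda


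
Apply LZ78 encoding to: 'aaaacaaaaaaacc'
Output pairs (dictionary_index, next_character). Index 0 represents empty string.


LZ78 encoding steps:
Dictionary: {0: ''}
Step 1: w='' (idx 0), next='a' -> output (0, 'a'), add 'a' as idx 1
Step 2: w='a' (idx 1), next='a' -> output (1, 'a'), add 'aa' as idx 2
Step 3: w='a' (idx 1), next='c' -> output (1, 'c'), add 'ac' as idx 3
Step 4: w='aa' (idx 2), next='a' -> output (2, 'a'), add 'aaa' as idx 4
Step 5: w='aaa' (idx 4), next='a' -> output (4, 'a'), add 'aaaa' as idx 5
Step 6: w='' (idx 0), next='c' -> output (0, 'c'), add 'c' as idx 6
Step 7: w='c' (idx 6), end of input -> output (6, '')


Encoded: [(0, 'a'), (1, 'a'), (1, 'c'), (2, 'a'), (4, 'a'), (0, 'c'), (6, '')]


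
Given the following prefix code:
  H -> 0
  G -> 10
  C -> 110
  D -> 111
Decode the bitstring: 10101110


Decoding step by step:
Bits 10 -> G
Bits 10 -> G
Bits 111 -> D
Bits 0 -> H


Decoded message: GGDH


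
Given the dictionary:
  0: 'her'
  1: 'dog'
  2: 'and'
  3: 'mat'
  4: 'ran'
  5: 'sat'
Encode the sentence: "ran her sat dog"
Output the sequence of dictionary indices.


Look up each word in the dictionary:
  'ran' -> 4
  'her' -> 0
  'sat' -> 5
  'dog' -> 1

Encoded: [4, 0, 5, 1]


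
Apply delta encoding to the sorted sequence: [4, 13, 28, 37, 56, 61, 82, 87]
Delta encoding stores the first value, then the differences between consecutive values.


First value: 4
Deltas:
  13 - 4 = 9
  28 - 13 = 15
  37 - 28 = 9
  56 - 37 = 19
  61 - 56 = 5
  82 - 61 = 21
  87 - 82 = 5


Delta encoded: [4, 9, 15, 9, 19, 5, 21, 5]


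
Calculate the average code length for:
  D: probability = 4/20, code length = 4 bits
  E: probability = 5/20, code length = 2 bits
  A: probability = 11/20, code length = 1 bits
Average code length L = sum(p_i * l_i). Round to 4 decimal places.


Weighted contributions p_i * l_i:
  D: (4/20) * 4 = 16/20
  E: (5/20) * 2 = 10/20
  A: (11/20) * 1 = 11/20
Sum = (16 + 10 + 11)/20 = 37/20

L = 37/20 = 1.8500 bits/symbol


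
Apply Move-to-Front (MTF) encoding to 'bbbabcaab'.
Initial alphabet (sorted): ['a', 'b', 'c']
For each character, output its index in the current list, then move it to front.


MTF encoding:
'b': index 1 in ['a', 'b', 'c'] -> ['b', 'a', 'c']
'b': index 0 in ['b', 'a', 'c'] -> ['b', 'a', 'c']
'b': index 0 in ['b', 'a', 'c'] -> ['b', 'a', 'c']
'a': index 1 in ['b', 'a', 'c'] -> ['a', 'b', 'c']
'b': index 1 in ['a', 'b', 'c'] -> ['b', 'a', 'c']
'c': index 2 in ['b', 'a', 'c'] -> ['c', 'b', 'a']
'a': index 2 in ['c', 'b', 'a'] -> ['a', 'c', 'b']
'a': index 0 in ['a', 'c', 'b'] -> ['a', 'c', 'b']
'b': index 2 in ['a', 'c', 'b'] -> ['b', 'a', 'c']


Output: [1, 0, 0, 1, 1, 2, 2, 0, 2]


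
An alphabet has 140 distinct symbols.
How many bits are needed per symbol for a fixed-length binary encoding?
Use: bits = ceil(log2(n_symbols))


log2(140) = 7.1293
Bracket: 2^7 = 128 < 140 <= 2^8 = 256
So ceil(log2(140)) = 8

bits = ceil(log2(140)) = ceil(7.1293) = 8 bits


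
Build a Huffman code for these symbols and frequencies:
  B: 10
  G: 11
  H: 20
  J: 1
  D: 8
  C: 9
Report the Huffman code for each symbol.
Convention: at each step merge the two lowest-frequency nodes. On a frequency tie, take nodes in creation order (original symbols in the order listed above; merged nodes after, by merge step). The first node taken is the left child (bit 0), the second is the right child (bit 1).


Huffman tree construction:
Step 1: Merge J(1) + D(8) = 9
Step 2: Merge C(9) + (J+D)(9) = 18
Step 3: Merge B(10) + G(11) = 21
Step 4: Merge (C+(J+D))(18) + H(20) = 38
Step 5: Merge (B+G)(21) + ((C+(J+D))+H)(38) = 59
Read each symbol's code off the tree from the root (left child = 0, right child = 1).

Codes:
  B: 00 (length 2)
  G: 01 (length 2)
  H: 11 (length 2)
  J: 1010 (length 4)
  D: 1011 (length 4)
  C: 100 (length 3)
Average code length: 145/59 = 2.4576 bits/symbol


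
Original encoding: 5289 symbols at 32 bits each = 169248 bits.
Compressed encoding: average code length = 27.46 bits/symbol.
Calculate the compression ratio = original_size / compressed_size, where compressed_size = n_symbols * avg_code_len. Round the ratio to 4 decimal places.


original_size = n_symbols * orig_bits = 5289 * 32 = 169248 bits
compressed_size = n_symbols * avg_code_len = 5289 * 27.46 = 145235.94 bits
ratio = original_size / compressed_size = 169248 / 145235.94 = 1.1653

Compression ratio = 1.1653


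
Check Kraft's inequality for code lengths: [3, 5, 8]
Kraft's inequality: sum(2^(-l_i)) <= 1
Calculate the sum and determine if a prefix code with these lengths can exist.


Sum = 2^(-3) + 2^(-5) + 2^(-8)
    = 0.125 + 0.03125 + 0.00390625
    = 41/256 = 0.16015625
Since 0.16015625 <= 1, Kraft's inequality IS satisfied.
A prefix code with these lengths CAN exist.

Kraft sum = 0.16015625. Satisfied.


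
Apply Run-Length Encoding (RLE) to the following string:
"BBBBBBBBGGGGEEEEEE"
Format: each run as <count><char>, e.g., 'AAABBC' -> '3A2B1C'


Scanning runs left to right:
  i=0: run of 'B' x 8 -> '8B'
  i=8: run of 'G' x 4 -> '4G'
  i=12: run of 'E' x 6 -> '6E'

RLE = 8B4G6E


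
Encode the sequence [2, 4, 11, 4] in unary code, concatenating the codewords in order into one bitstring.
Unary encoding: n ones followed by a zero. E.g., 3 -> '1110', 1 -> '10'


Encode each number as n ones followed by a terminating 0:
  2 -> 110 (3 bits)
  4 -> 11110 (5 bits)
  11 -> 111111111110 (12 bits)
  4 -> 11110 (5 bits)
Total length = 3 + 5 + 12 + 5 = 25 bits.

Unary([2, 4, 11, 4]) = 1101111011111111111011110 (25 bits)


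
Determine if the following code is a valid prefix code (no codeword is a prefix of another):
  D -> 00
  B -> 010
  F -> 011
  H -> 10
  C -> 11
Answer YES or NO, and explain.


Checking each pair (does one codeword prefix another?):
  D='00' vs B='010': no prefix
  D='00' vs F='011': no prefix
  D='00' vs H='10': no prefix
  D='00' vs C='11': no prefix
  B='010' vs D='00': no prefix
  B='010' vs F='011': no prefix
  B='010' vs H='10': no prefix
  B='010' vs C='11': no prefix
  F='011' vs D='00': no prefix
  F='011' vs B='010': no prefix
  F='011' vs H='10': no prefix
  F='011' vs C='11': no prefix
  H='10' vs D='00': no prefix
  H='10' vs B='010': no prefix
  H='10' vs F='011': no prefix
  H='10' vs C='11': no prefix
  C='11' vs D='00': no prefix
  C='11' vs B='010': no prefix
  C='11' vs F='011': no prefix
  C='11' vs H='10': no prefix
No violation found over all pairs.

YES -- this is a valid prefix code. No codeword is a prefix of any other codeword.


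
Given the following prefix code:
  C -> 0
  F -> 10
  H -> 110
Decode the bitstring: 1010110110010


Decoding step by step:
Bits 10 -> F
Bits 10 -> F
Bits 110 -> H
Bits 110 -> H
Bits 0 -> C
Bits 10 -> F


Decoded message: FFHHCF


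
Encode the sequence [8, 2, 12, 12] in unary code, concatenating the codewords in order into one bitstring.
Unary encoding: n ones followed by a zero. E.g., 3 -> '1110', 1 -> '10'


Encode each number as n ones followed by a terminating 0:
  8 -> 111111110 (9 bits)
  2 -> 110 (3 bits)
  12 -> 1111111111110 (13 bits)
  12 -> 1111111111110 (13 bits)
Total length = 9 + 3 + 13 + 13 = 38 bits.

Unary([8, 2, 12, 12]) = 11111111011011111111111101111111111110 (38 bits)


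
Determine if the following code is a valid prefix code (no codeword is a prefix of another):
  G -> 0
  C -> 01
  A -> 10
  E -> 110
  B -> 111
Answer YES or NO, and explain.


Checking each pair (does one codeword prefix another?):
  G='0' vs C='01': prefix -- VIOLATION

NO -- this is NOT a valid prefix code. G (0) is a prefix of C (01).


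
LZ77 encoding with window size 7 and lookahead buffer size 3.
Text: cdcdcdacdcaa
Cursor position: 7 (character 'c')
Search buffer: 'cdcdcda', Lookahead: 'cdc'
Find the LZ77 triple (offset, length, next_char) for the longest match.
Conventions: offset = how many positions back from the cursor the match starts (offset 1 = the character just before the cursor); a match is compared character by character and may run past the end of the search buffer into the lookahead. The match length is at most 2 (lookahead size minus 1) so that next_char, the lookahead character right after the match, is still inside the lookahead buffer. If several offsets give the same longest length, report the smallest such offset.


Try each offset into the search buffer:
  offset=1 (pos 6, char 'a'): match length 0
  offset=2 (pos 5, char 'd'): match length 0
  offset=3 (pos 4, char 'c'): match length 2
  offset=4 (pos 3, char 'd'): match length 0
  offset=5 (pos 2, char 'c'): match length 2
  offset=6 (pos 1, char 'd'): match length 0
  offset=7 (pos 0, char 'c'): match length 2
Longest match has length 2, found at offsets 3, 5, 7; take the smallest, offset 3.
next_char = character at position 7 + 2 = 9 -> 'c'

Best match: offset=3, length=2 (matching 'cd' starting at position 4)
LZ77 triple: (3, 2, 'c')


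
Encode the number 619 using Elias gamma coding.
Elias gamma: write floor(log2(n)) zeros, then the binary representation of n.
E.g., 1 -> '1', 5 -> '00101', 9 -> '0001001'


num_bits = floor(log2(619)) + 1 = 10
leading_zeros = num_bits - 1 = 9
binary(619) = 1001101011

Elias gamma(619) = '000000000' + '1001101011' = 0000000001001101011 (19 bits)


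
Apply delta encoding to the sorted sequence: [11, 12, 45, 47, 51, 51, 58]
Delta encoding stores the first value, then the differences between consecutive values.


First value: 11
Deltas:
  12 - 11 = 1
  45 - 12 = 33
  47 - 45 = 2
  51 - 47 = 4
  51 - 51 = 0
  58 - 51 = 7


Delta encoded: [11, 1, 33, 2, 4, 0, 7]


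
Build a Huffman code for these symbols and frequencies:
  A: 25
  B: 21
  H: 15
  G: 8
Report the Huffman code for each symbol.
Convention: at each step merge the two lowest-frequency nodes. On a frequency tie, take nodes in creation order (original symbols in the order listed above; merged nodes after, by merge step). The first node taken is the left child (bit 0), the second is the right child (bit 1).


Huffman tree construction:
Step 1: Merge G(8) + H(15) = 23
Step 2: Merge B(21) + (G+H)(23) = 44
Step 3: Merge A(25) + (B+(G+H))(44) = 69
Read each symbol's code off the tree from the root (left child = 0, right child = 1).

Codes:
  A: 0 (length 1)
  B: 10 (length 2)
  H: 111 (length 3)
  G: 110 (length 3)
Average code length: 136/69 = 1.9710 bits/symbol


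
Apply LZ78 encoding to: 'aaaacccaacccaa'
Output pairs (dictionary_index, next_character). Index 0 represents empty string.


LZ78 encoding steps:
Dictionary: {0: ''}
Step 1: w='' (idx 0), next='a' -> output (0, 'a'), add 'a' as idx 1
Step 2: w='a' (idx 1), next='a' -> output (1, 'a'), add 'aa' as idx 2
Step 3: w='a' (idx 1), next='c' -> output (1, 'c'), add 'ac' as idx 3
Step 4: w='' (idx 0), next='c' -> output (0, 'c'), add 'c' as idx 4
Step 5: w='c' (idx 4), next='a' -> output (4, 'a'), add 'ca' as idx 5
Step 6: w='ac' (idx 3), next='c' -> output (3, 'c'), add 'acc' as idx 6
Step 7: w='ca' (idx 5), next='a' -> output (5, 'a'), add 'caa' as idx 7


Encoded: [(0, 'a'), (1, 'a'), (1, 'c'), (0, 'c'), (4, 'a'), (3, 'c'), (5, 'a')]


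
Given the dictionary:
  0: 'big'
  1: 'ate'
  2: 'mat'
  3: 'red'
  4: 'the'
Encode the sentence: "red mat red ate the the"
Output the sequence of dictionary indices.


Look up each word in the dictionary:
  'red' -> 3
  'mat' -> 2
  'red' -> 3
  'ate' -> 1
  'the' -> 4
  'the' -> 4

Encoded: [3, 2, 3, 1, 4, 4]


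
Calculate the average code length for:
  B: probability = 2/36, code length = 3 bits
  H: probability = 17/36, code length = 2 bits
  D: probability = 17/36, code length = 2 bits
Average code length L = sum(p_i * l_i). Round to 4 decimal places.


Weighted contributions p_i * l_i:
  B: (2/36) * 3 = 6/36
  H: (17/36) * 2 = 34/36
  D: (17/36) * 2 = 34/36
Sum = (6 + 34 + 34)/36 = 74/36

L = 74/36 = 2.0556 bits/symbol


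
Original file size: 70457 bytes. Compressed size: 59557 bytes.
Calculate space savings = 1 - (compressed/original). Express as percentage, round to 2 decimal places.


ratio = compressed/original = 59557/70457 = 0.845296
savings = 1 - ratio = 1 - 0.845296 = 0.154704
as a percentage: 0.154704 * 100 = 15.47%

Space savings = 1 - 59557/70457 = 15.47%


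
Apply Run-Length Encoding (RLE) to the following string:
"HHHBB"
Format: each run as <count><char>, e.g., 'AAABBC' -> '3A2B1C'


Scanning runs left to right:
  i=0: run of 'H' x 3 -> '3H'
  i=3: run of 'B' x 2 -> '2B'

RLE = 3H2B


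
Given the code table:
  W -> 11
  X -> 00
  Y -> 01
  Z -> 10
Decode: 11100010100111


Decoding:
11 -> W
10 -> Z
00 -> X
10 -> Z
10 -> Z
01 -> Y
11 -> W


Result: WZXZZYW


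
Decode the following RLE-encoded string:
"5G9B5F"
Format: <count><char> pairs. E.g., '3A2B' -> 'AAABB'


Expanding each <count><char> pair:
  5G -> 'GGGGG'
  9B -> 'BBBBBBBBB'
  5F -> 'FFFFF'

Decoded = GGGGGBBBBBBBBBFFFFF


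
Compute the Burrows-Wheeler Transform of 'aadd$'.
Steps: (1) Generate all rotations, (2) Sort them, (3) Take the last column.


Rotations (sorted):
  0: $aadd -> last char: d
  1: aadd$ -> last char: $
  2: add$a -> last char: a
  3: d$aad -> last char: d
  4: dd$aa -> last char: a


BWT = d$ada


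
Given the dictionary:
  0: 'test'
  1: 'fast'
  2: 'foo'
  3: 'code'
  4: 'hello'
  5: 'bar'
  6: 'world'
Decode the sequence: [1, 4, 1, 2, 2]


Look up each index in the dictionary:
  1 -> 'fast'
  4 -> 'hello'
  1 -> 'fast'
  2 -> 'foo'
  2 -> 'foo'

Decoded: "fast hello fast foo foo"


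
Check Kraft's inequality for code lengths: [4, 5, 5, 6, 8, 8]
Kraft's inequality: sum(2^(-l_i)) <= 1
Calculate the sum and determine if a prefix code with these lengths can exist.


Sum = 2^(-4) + 2^(-5) + 2^(-5) + 2^(-6) + 2^(-8) + 2^(-8)
    = 0.0625 + 0.03125 + 0.03125 + 0.015625 + 0.00390625 + 0.00390625
    = 38/256 = 0.1484375
Since 0.1484375 <= 1, Kraft's inequality IS satisfied.
A prefix code with these lengths CAN exist.

Kraft sum = 0.1484375. Satisfied.


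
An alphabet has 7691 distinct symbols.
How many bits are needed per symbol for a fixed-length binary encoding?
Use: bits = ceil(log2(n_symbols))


log2(7691) = 12.909
Bracket: 2^12 = 4096 < 7691 <= 2^13 = 8192
So ceil(log2(7691)) = 13

bits = ceil(log2(7691)) = ceil(12.909) = 13 bits


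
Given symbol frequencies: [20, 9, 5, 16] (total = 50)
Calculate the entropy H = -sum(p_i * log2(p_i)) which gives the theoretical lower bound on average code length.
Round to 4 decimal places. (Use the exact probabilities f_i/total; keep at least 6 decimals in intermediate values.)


Per-symbol terms -p_i * log2(p_i) with p_i = f_i/50:
  p = 20/50 = 0.400000: log2(p) = -1.321928, -p*log2(p) = 0.528771
  p = 9/50 = 0.180000: log2(p) = -2.473931, -p*log2(p) = 0.445308
  p = 5/50 = 0.100000: log2(p) = -3.321928, -p*log2(p) = 0.332193
  p = 16/50 = 0.320000: log2(p) = -1.643856, -p*log2(p) = 0.526034
H = 0.528771 + 0.445308 + 0.332193 + 0.526034 = 1.832306

H = 1.8323 bits/symbol


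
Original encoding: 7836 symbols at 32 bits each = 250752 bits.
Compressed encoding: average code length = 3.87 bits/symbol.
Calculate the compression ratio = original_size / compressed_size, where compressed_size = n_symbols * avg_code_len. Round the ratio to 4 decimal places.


original_size = n_symbols * orig_bits = 7836 * 32 = 250752 bits
compressed_size = n_symbols * avg_code_len = 7836 * 3.87 = 30325.32 bits
ratio = original_size / compressed_size = 250752 / 30325.32 = 8.2687

Compression ratio = 8.2687


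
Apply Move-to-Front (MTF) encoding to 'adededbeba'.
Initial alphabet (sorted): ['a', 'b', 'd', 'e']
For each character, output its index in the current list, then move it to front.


MTF encoding:
'a': index 0 in ['a', 'b', 'd', 'e'] -> ['a', 'b', 'd', 'e']
'd': index 2 in ['a', 'b', 'd', 'e'] -> ['d', 'a', 'b', 'e']
'e': index 3 in ['d', 'a', 'b', 'e'] -> ['e', 'd', 'a', 'b']
'd': index 1 in ['e', 'd', 'a', 'b'] -> ['d', 'e', 'a', 'b']
'e': index 1 in ['d', 'e', 'a', 'b'] -> ['e', 'd', 'a', 'b']
'd': index 1 in ['e', 'd', 'a', 'b'] -> ['d', 'e', 'a', 'b']
'b': index 3 in ['d', 'e', 'a', 'b'] -> ['b', 'd', 'e', 'a']
'e': index 2 in ['b', 'd', 'e', 'a'] -> ['e', 'b', 'd', 'a']
'b': index 1 in ['e', 'b', 'd', 'a'] -> ['b', 'e', 'd', 'a']
'a': index 3 in ['b', 'e', 'd', 'a'] -> ['a', 'b', 'e', 'd']


Output: [0, 2, 3, 1, 1, 1, 3, 2, 1, 3]


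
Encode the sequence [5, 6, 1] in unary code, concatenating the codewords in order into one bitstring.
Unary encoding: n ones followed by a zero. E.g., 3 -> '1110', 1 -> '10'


Encode each number as n ones followed by a terminating 0:
  5 -> 111110 (6 bits)
  6 -> 1111110 (7 bits)
  1 -> 10 (2 bits)
Total length = 6 + 7 + 2 = 15 bits.

Unary([5, 6, 1]) = 111110111111010 (15 bits)


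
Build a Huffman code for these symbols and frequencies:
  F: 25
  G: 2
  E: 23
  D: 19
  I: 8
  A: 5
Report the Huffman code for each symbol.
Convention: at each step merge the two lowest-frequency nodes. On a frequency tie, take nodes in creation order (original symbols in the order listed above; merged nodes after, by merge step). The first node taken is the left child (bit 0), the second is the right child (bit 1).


Huffman tree construction:
Step 1: Merge G(2) + A(5) = 7
Step 2: Merge (G+A)(7) + I(8) = 15
Step 3: Merge ((G+A)+I)(15) + D(19) = 34
Step 4: Merge E(23) + F(25) = 48
Step 5: Merge (((G+A)+I)+D)(34) + (E+F)(48) = 82
Read each symbol's code off the tree from the root (left child = 0, right child = 1).

Codes:
  F: 11 (length 2)
  G: 0000 (length 4)
  E: 10 (length 2)
  D: 01 (length 2)
  I: 001 (length 3)
  A: 0001 (length 4)
Average code length: 186/82 = 2.2683 bits/symbol
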